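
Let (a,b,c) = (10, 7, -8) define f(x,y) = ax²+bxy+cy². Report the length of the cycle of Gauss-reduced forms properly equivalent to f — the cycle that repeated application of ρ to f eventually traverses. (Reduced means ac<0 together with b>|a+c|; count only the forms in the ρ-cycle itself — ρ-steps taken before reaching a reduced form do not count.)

D = 369, ⌊√D⌋ = 19
river: ρ → (-8,9,9)
river: ρ → (9,9,-8)
river: ρ → (-8,7,10)
river: ρ → (10,13,-5)
river: ρ → (-5,17,4)
river: ρ → (4,15,-9)
river: ρ → (-9,3,10)
river: ρ → (10,17,-2)
river: ρ → (-2,19,1)
river: ρ → (1,19,-2)
river: ρ → (-2,17,10)
river: ρ → (10,3,-9)
river: ρ → (-9,15,4)
river: ρ → (4,17,-5)
river: ρ → (-5,13,10)
river: ρ → (10,7,-8)
ρ-cycle length = 16 (tail of 0 descent steps not counted)

16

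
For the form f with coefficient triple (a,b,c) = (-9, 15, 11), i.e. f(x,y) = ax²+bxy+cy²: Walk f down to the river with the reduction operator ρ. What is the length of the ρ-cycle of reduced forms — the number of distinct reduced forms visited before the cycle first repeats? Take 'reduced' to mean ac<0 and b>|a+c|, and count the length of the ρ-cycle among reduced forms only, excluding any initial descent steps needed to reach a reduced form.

D = 621, ⌊√D⌋ = 24
river: ρ → (11,7,-13)
river: ρ → (-13,19,5)
river: ρ → (5,21,-9)
river: ρ → (-9,15,11)
ρ-cycle length = 4 (tail of 0 descent steps not counted)

4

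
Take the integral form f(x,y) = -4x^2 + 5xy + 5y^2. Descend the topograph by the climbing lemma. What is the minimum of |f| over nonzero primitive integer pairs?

river: ρ → (5,5,-4)
river: ρ → (-4,3,6)
river: ρ → (6,9,-1)
river: ρ → (-1,9,6)
river: ρ → (6,3,-4)
river: ρ → (-4,5,5)
closes: descent 0, river 6
min |a| on river = 1

1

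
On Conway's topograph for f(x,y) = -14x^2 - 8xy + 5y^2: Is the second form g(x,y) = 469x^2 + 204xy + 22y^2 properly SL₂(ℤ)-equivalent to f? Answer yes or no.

D₁ = 344, D₂ = 344
river cycle of f (length 10): (5, 18, -1), (-1, 18, 5), (5, 12, -10), (-10, 8, 7), (7, 6, -11), (-11, 16, 2), (2, 16, -11), (-11, 6, 7), (7, 8, -10), (-10, 12, 5)
river cycle of g (length 10): (-1, 18, 5), (5, 12, -10), (-10, 8, 7), (7, 6, -11), (-11, 16, 2), (2, 16, -11), (-11, 6, 7), (7, 8, -10), (-10, 12, 5), (5, 18, -1)
cycles coincide ⇒ equivalent

yes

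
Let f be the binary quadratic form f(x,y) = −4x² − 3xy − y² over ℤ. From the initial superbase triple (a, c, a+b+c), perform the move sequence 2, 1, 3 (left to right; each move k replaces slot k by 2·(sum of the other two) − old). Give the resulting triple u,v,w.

start (-4,-1,-8) = (f(1,0),f(0,1),f(1,1))
replace slot 2: 2·((-4)+(-8)) − (-1) = -23 → (-4,-23,-8)
replace slot 1: 2·((-23)+(-8)) − (-4) = -58 → (-58,-23,-8)
replace slot 3: 2·((-58)+(-23)) − (-8) = -154 → (-58,-23,-154)

-58,-23,-154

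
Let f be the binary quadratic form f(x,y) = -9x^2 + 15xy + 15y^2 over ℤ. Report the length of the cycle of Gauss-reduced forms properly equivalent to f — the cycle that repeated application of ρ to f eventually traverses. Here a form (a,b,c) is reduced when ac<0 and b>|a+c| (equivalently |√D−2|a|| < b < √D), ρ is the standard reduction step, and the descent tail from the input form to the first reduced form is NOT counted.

D = 765, ⌊√D⌋ = 27
river: ρ → (15,15,-9)
river: ρ → (-9,21,9)
river: ρ → (9,15,-15)
river: ρ → (-15,15,9)
river: ρ → (9,21,-9)
river: ρ → (-9,15,15)
ρ-cycle length = 6 (tail of 0 descent steps not counted)

6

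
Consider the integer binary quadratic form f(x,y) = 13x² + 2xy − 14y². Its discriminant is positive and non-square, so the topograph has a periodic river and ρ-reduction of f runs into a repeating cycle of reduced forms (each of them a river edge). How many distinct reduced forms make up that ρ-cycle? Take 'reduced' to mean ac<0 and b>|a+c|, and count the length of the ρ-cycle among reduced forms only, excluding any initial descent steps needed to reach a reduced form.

D = 732, ⌊√D⌋ = 27
river: ρ → (-14,26,1)
river: ρ → (1,26,-14)
river: ρ → (-14,2,13)
river: ρ → (13,24,-3)
river: ρ → (-3,24,13)
river: ρ → (13,2,-14)
ρ-cycle length = 6 (tail of 0 descent steps not counted)

6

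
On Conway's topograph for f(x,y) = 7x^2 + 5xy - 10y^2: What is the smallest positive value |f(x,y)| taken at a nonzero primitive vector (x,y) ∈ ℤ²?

river: ρ → (-10,15,2)
river: ρ → (2,17,-2)
river: ρ → (-2,15,10)
river: ρ → (10,5,-7)
river: ρ → (-7,9,8)
river: ρ → (8,7,-8)
river: ρ → (-8,9,7)
river: ρ → (7,5,-10)
closes: descent 0, river 8
min |a| on river = 2

2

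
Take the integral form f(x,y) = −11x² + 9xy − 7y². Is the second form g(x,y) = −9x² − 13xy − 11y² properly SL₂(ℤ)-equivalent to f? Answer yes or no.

D₁ = -227, D₂ = -227
f is negative-definite; reduce −f:
−f: flip: (11,-9,7)→(7,9,11)
−f: translate: b→-5 (≡9 mod 14), so (7,9,11)→(7,-5,9)
−f: reduced (well bottom): (7,-5,9) with a≤c, −a<b≤a
flip sign back: reduced form of f is (-7,5,-9)
g is negative-definite; reduce −g:
−g: translate: b→-5 (≡13 mod 18), so (9,13,11)→(9,-5,7)
−g: flip: (9,-5,7)→(7,5,9)
−g: reduced (well bottom): (7,5,9) with a≤c, −a<b≤a
flip sign back: reduced form of g is (-7,-5,-9)
reduced forms (-7, 5, -9) vs (-7, -5, -9) ⇒ inequivalent

no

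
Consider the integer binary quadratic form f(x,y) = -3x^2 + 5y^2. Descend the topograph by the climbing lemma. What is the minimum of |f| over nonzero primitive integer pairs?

descent: ρ → (5,0,-3)
descent: ρ → (-3,6,2)  [lands on river]
river: ρ → (2,6,-3)
closes: descent 2, river 2
min |a| on river = 2

2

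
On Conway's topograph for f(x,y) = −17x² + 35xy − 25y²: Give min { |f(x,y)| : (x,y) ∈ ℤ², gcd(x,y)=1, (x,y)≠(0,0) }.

translate: b→-1 (≡-35 mod 34), so (17,-35,25)→(17,-1,7)
flip: (17,-1,7)→(7,1,17)
reduced (well bottom): (7,1,17) with a≤c, −a<b≤a
well minimum |f| = |-7| = 7 (negative-definite)

7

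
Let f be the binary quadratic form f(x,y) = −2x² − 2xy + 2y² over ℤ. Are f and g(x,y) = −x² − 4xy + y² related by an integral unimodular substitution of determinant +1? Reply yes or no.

D₁ = 20, D₂ = 20
river cycle of f (length 2): (2, 2, -2), (-2, 2, 2)
river cycle of g (length 2): (1, 4, -1), (-1, 4, 1)
cycles differ ⇒ inequivalent

no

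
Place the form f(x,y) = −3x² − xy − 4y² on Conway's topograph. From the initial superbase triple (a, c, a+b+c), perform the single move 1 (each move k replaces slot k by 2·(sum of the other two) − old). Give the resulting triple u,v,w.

start (-3,-4,-8) = (f(1,0),f(0,1),f(1,1))
replace slot 1: 2·((-4)+(-8)) − (-3) = -21 → (-21,-4,-8)

-21,-4,-8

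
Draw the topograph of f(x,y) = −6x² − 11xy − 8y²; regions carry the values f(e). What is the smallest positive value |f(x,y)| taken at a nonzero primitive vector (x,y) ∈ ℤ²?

translate: b→-1 (≡11 mod 12), so (6,11,8)→(6,-1,3)
flip: (6,-1,3)→(3,1,6)
reduced (well bottom): (3,1,6) with a≤c, −a<b≤a
well minimum |f| = |-3| = 3 (negative-definite)

3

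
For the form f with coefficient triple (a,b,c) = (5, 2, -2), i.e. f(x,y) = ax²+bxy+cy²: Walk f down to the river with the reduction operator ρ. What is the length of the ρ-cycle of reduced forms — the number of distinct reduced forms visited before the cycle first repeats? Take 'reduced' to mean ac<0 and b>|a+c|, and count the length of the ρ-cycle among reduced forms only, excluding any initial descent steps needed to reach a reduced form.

D = 44, ⌊√D⌋ = 6
descent: ρ → (-2,6,1)  [lands on river]
river: ρ → (1,6,-2)
ρ-cycle length = 2 (tail of 1 descent step not counted)

2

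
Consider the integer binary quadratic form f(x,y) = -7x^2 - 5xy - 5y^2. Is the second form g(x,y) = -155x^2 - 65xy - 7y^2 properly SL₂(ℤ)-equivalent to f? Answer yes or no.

D₁ = -115, D₂ = -115
f is negative-definite; reduce −f:
−f: flip: (7,5,5)→(5,-5,7)
−f: translate: b→5 (≡-5 mod 10), so (5,-5,7)→(5,5,7)
−f: reduced (well bottom): (5,5,7) with a≤c, −a<b≤a
flip sign back: reduced form of f is (-5,-5,-7)
g is negative-definite; reduce −g:
−g: flip: (155,65,7)→(7,-65,155)
−g: translate: b→5 (≡-65 mod 14), so (7,-65,155)→(7,5,5)
−g: flip: (7,5,5)→(5,-5,7)
−g: translate: b→5 (≡-5 mod 10), so (5,-5,7)→(5,5,7)
−g: reduced (well bottom): (5,5,7) with a≤c, −a<b≤a
flip sign back: reduced form of g is (-5,-5,-7)
reduced forms (-5, -5, -7) vs (-5, -5, -7) ⇒ equivalent

yes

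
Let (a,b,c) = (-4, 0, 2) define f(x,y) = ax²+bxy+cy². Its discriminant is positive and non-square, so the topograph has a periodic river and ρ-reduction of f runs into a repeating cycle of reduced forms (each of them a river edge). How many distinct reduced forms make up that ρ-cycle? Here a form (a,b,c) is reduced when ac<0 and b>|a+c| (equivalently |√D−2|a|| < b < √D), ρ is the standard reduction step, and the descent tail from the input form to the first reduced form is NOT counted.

D = 32, ⌊√D⌋ = 5
descent: ρ → (2,4,-2)  [lands on river]
river: ρ → (-2,4,2)
ρ-cycle length = 2 (tail of 1 descent step not counted)

2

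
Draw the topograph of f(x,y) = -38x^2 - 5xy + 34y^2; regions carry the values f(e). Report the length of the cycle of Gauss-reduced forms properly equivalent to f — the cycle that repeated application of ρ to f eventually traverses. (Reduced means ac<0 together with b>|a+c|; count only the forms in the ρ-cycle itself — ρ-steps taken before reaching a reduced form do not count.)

D = 5193, ⌊√D⌋ = 72
descent: ρ → (34,5,-38)  [lands on river]
river: ρ → (-38,71,1)
river: ρ → (1,71,-38)
river: ρ → (-38,5,34)
river: ρ → (34,63,-9)
river: ρ → (-9,63,34)
ρ-cycle length = 6 (tail of 1 descent step not counted)

6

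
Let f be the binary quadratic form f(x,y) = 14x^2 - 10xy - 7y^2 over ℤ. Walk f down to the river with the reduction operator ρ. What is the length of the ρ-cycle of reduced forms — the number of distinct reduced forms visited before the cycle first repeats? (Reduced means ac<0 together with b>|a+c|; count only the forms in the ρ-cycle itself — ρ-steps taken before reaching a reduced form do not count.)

D = 492, ⌊√D⌋ = 22
descent: ρ → (-7,10,14)  [lands on river]
river: ρ → (14,18,-3)
river: ρ → (-3,18,14)
river: ρ → (14,10,-7)
river: ρ → (-7,18,6)
river: ρ → (6,18,-7)
ρ-cycle length = 6 (tail of 1 descent step not counted)

6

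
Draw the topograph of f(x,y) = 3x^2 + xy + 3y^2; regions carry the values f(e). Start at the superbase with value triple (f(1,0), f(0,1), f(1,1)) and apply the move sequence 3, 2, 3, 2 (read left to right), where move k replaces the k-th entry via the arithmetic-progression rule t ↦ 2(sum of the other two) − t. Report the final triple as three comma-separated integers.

start (3,3,7) = (f(1,0),f(0,1),f(1,1))
replace slot 3: 2·(3+3) − 7 = 5 → (3,3,5)
replace slot 2: 2·(3+5) − 3 = 13 → (3,13,5)
replace slot 3: 2·(3+13) − 5 = 27 → (3,13,27)
replace slot 2: 2·(3+27) − 13 = 47 → (3,47,27)

3,47,27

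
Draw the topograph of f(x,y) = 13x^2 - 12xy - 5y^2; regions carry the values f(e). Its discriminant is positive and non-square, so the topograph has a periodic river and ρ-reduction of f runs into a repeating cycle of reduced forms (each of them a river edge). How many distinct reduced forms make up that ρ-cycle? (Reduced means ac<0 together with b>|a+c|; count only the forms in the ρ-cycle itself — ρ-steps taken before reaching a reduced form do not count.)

D = 404, ⌊√D⌋ = 20
descent: ρ → (-5,12,13)  [lands on river]
river: ρ → (13,14,-4)
river: ρ → (-4,18,5)
river: ρ → (5,12,-13)
river: ρ → (-13,14,4)
river: ρ → (4,18,-5)
ρ-cycle length = 6 (tail of 1 descent step not counted)

6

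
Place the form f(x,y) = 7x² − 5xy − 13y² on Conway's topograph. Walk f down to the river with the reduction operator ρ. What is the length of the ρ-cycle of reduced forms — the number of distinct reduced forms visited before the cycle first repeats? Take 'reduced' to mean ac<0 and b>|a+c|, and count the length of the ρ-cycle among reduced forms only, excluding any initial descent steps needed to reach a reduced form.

D = 389, ⌊√D⌋ = 19
descent: ρ → (-13,5,7)
descent: ρ → (7,9,-11)  [lands on river]
river: ρ → (-11,13,5)
river: ρ → (5,17,-5)
river: ρ → (-5,13,11)
river: ρ → (11,9,-7)
river: ρ → (-7,19,1)
river: ρ → (1,19,-7)
river: ρ → (-7,9,11)
river: ρ → (11,13,-5)
river: ρ → (-5,17,5)
river: ρ → (5,13,-11)
river: ρ → (-11,9,7)
river: ρ → (7,19,-1)
river: ρ → (-1,19,7)
ρ-cycle length = 14 (tail of 2 descent steps not counted)

14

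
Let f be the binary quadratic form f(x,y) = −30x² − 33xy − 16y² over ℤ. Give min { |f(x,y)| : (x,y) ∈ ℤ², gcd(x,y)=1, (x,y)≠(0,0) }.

translate: b→-27 (≡33 mod 60), so (30,33,16)→(30,-27,13)
flip: (30,-27,13)→(13,27,30)
translate: b→1 (≡27 mod 26), so (13,27,30)→(13,1,16)
reduced (well bottom): (13,1,16) with a≤c, −a<b≤a
well minimum |f| = |-13| = 13 (negative-definite)

13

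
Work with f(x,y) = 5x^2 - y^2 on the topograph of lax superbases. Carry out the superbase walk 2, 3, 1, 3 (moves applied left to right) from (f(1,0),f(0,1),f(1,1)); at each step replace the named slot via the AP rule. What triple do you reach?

start (5,-1,4) = (f(1,0),f(0,1),f(1,1))
replace slot 2: 2·(5+4) − (-1) = 19 → (5,19,4)
replace slot 3: 2·(5+19) − 4 = 44 → (5,19,44)
replace slot 1: 2·(19+44) − 5 = 121 → (121,19,44)
replace slot 3: 2·(121+19) − 44 = 236 → (121,19,236)

121,19,236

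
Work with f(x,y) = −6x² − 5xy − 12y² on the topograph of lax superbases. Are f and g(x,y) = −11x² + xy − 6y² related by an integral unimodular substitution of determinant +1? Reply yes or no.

D₁ = -263, D₂ = -263
f is negative-definite; reduce −f:
−f: reduced (well bottom): (6,5,12) with a≤c, −a<b≤a
flip sign back: reduced form of f is (-6,-5,-12)
g is negative-definite; reduce −g:
−g: flip: (11,-1,6)→(6,1,11)
−g: reduced (well bottom): (6,1,11) with a≤c, −a<b≤a
flip sign back: reduced form of g is (-6,-1,-11)
reduced forms (-6, -5, -12) vs (-6, -1, -11) ⇒ inequivalent

no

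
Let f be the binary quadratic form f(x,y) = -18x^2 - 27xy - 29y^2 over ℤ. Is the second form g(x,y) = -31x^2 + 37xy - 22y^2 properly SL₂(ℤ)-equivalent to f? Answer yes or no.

D₁ = -1359, D₂ = -1359
f is negative-definite; reduce −f:
−f: translate: b→-9 (≡27 mod 36), so (18,27,29)→(18,-9,20)
−f: reduced (well bottom): (18,-9,20) with a≤c, −a<b≤a
flip sign back: reduced form of f is (-18,9,-20)
g is negative-definite; reduce −g:
−g: translate: b→25 (≡-37 mod 62), so (31,-37,22)→(31,25,16)
−g: flip: (31,25,16)→(16,-25,31)
−g: translate: b→7 (≡-25 mod 32), so (16,-25,31)→(16,7,22)
−g: reduced (well bottom): (16,7,22) with a≤c, −a<b≤a
flip sign back: reduced form of g is (-16,-7,-22)
reduced forms (-18, 9, -20) vs (-16, -7, -22) ⇒ inequivalent

no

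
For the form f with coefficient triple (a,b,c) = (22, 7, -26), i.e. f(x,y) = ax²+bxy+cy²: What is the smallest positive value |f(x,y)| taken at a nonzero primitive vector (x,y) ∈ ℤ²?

river: ρ → (-26,45,3)
river: ρ → (3,45,-26)
river: ρ → (-26,7,22)
river: ρ → (22,37,-11)
river: ρ → (-11,29,34)
river: ρ → (34,39,-6)
river: ρ → (-6,45,13)
river: ρ → (13,33,-24)
river: ρ → (-24,15,22)
river: ρ → (22,29,-17)
river: ρ → (-17,39,12)
river: ρ → (12,33,-26)
river: ρ → (-26,19,19)
river: ρ → (19,19,-26)
river: ρ → (-26,33,12)
river: ρ → (12,39,-17)
river: ρ → (-17,29,22)
river: ρ → (22,15,-24)
river: ρ → (-24,33,13)
river: ρ → (13,45,-6)
river: ρ → (-6,39,34)
river: ρ → (34,29,-11)
river: ρ → (-11,37,22)
river: ρ → (22,7,-26)
closes: descent 0, river 24
min |a| on river = 3

3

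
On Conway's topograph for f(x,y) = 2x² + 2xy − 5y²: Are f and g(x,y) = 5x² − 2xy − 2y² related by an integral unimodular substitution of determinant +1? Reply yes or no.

D₁ = 44, D₂ = 44
river cycle of f (length 2): (2, 6, -1), (-1, 6, 2)
river cycle of g (length 2): (-2, 6, 1), (1, 6, -2)
cycles differ ⇒ inequivalent

no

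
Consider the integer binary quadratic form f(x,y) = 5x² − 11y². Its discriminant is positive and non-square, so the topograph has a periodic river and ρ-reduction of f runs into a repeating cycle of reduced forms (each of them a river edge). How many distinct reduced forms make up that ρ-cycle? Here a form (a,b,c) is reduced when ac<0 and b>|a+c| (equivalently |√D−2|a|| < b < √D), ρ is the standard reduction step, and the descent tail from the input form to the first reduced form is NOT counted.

D = 220, ⌊√D⌋ = 14
descent: ρ → (-11,0,5)
descent: ρ → (5,10,-6)  [lands on river]
river: ρ → (-6,14,1)
river: ρ → (1,14,-6)
river: ρ → (-6,10,5)
ρ-cycle length = 4 (tail of 2 descent steps not counted)

4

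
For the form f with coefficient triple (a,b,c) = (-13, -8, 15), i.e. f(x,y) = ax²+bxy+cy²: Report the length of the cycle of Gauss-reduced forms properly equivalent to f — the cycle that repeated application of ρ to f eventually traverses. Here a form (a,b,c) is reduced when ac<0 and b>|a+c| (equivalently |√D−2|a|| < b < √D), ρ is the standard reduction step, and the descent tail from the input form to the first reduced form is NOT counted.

D = 844, ⌊√D⌋ = 29
descent: ρ → (15,8,-13)  [lands on river]
river: ρ → (-13,18,10)
river: ρ → (10,22,-9)
river: ρ → (-9,14,18)
river: ρ → (18,22,-5)
river: ρ → (-5,28,3)
river: ρ → (3,26,-14)
river: ρ → (-14,2,15)
river: ρ → (15,28,-1)
river: ρ → (-1,28,15)
river: ρ → (15,2,-14)
river: ρ → (-14,26,3)
river: ρ → (3,28,-5)
river: ρ → (-5,22,18)
river: ρ → (18,14,-9)
river: ρ → (-9,22,10)
river: ρ → (10,18,-13)
river: ρ → (-13,8,15)
river: ρ → (15,22,-6)
river: ρ → (-6,26,7)
river: ρ → (7,16,-21)
river: ρ → (-21,26,2)
river: ρ → (2,26,-21)
river: ρ → (-21,16,7)
river: ρ → (7,26,-6)
river: ρ → (-6,22,15)
ρ-cycle length = 26 (tail of 1 descent step not counted)

26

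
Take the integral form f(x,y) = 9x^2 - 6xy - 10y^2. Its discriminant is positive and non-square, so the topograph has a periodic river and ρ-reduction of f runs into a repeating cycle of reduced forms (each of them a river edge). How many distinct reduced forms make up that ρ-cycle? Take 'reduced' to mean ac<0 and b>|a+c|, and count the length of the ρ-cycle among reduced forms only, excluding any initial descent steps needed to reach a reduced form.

D = 396, ⌊√D⌋ = 19
descent: ρ → (-10,6,9)  [lands on river]
river: ρ → (9,12,-7)
river: ρ → (-7,16,5)
river: ρ → (5,14,-10)
ρ-cycle length = 4 (tail of 1 descent step not counted)

4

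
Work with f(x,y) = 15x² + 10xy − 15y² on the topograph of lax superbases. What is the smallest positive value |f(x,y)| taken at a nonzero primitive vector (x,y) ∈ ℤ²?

river: ρ → (-15,20,10)
river: ρ → (10,20,-15)
river: ρ → (-15,10,15)
river: ρ → (15,20,-10)
river: ρ → (-10,20,15)
river: ρ → (15,10,-15)
closes: descent 0, river 6
min |a| on river = 10

10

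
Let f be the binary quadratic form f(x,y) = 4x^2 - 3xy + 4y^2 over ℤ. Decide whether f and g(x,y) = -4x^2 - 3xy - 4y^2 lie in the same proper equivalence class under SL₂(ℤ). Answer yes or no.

D₁ = -55, D₂ = -55
f: flip: (4,-3,4)→(4,3,4)
f: reduced (well bottom): (4,3,4) with a≤c, −a<b≤a
g is negative-definite; reduce −g:
−g: reduced (well bottom): (4,3,4) with a≤c, −a<b≤a
flip sign back: reduced form of g is (-4,-3,-4)
reduced forms (4, 3, 4) vs (-4, -3, -4) ⇒ inequivalent

no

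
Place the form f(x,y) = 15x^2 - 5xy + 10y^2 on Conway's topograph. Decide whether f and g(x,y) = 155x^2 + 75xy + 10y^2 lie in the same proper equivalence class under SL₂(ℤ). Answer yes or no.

D₁ = -575, D₂ = -575
f: flip: (15,-5,10)→(10,5,15)
f: reduced (well bottom): (10,5,15) with a≤c, −a<b≤a
g: flip: (155,75,10)→(10,-75,155)
g: translate: b→5 (≡-75 mod 20), so (10,-75,155)→(10,5,15)
g: reduced (well bottom): (10,5,15) with a≤c, −a<b≤a
reduced forms (10, 5, 15) vs (10, 5, 15) ⇒ equivalent

yes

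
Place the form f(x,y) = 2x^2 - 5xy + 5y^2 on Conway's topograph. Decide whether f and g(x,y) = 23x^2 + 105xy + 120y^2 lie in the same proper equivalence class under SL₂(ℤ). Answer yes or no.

D₁ = -15, D₂ = -15
f: translate: b→-1 (≡-5 mod 4), so (2,-5,5)→(2,-1,2)
f: flip: (2,-1,2)→(2,1,2)
f: reduced (well bottom): (2,1,2) with a≤c, −a<b≤a
g: translate: b→13 (≡105 mod 46), so (23,105,120)→(23,13,2)
g: flip: (23,13,2)→(2,-13,23)
g: translate: b→-1 (≡-13 mod 4), so (2,-13,23)→(2,-1,2)
g: flip: (2,-1,2)→(2,1,2)
g: reduced (well bottom): (2,1,2) with a≤c, −a<b≤a
reduced forms (2, 1, 2) vs (2, 1, 2) ⇒ equivalent

yes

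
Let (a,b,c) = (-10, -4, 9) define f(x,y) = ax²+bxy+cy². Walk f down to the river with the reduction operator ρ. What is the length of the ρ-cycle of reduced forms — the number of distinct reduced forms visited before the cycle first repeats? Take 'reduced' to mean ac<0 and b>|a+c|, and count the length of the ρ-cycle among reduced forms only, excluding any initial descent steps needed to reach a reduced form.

D = 376, ⌊√D⌋ = 19
descent: ρ → (9,4,-10)  [lands on river]
river: ρ → (-10,16,3)
river: ρ → (3,14,-15)
river: ρ → (-15,16,2)
river: ρ → (2,16,-15)
river: ρ → (-15,14,3)
river: ρ → (3,16,-10)
river: ρ → (-10,4,9)
river: ρ → (9,14,-5)
river: ρ → (-5,16,6)
river: ρ → (6,8,-13)
river: ρ → (-13,18,1)
river: ρ → (1,18,-13)
river: ρ → (-13,8,6)
river: ρ → (6,16,-5)
river: ρ → (-5,14,9)
ρ-cycle length = 16 (tail of 1 descent step not counted)

16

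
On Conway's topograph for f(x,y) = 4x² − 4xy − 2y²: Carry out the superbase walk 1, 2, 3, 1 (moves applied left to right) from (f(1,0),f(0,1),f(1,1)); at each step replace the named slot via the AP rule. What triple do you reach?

start (4,-2,-2) = (f(1,0),f(0,1),f(1,1))
replace slot 1: 2·((-2)+(-2)) − 4 = -12 → (-12,-2,-2)
replace slot 2: 2·((-12)+(-2)) − (-2) = -26 → (-12,-26,-2)
replace slot 3: 2·((-12)+(-26)) − (-2) = -74 → (-12,-26,-74)
replace slot 1: 2·((-26)+(-74)) − (-12) = -188 → (-188,-26,-74)

-188,-26,-74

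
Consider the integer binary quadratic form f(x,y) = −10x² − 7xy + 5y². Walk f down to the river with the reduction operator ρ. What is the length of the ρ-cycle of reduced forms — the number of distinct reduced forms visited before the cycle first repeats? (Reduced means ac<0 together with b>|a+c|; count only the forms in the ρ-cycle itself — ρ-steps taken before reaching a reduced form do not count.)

D = 249, ⌊√D⌋ = 15
descent: ρ → (5,7,-10)  [lands on river]
river: ρ → (-10,13,2)
river: ρ → (2,15,-3)
river: ρ → (-3,15,2)
river: ρ → (2,13,-10)
river: ρ → (-10,7,5)
river: ρ → (5,13,-4)
river: ρ → (-4,11,8)
river: ρ → (8,5,-7)
river: ρ → (-7,9,6)
river: ρ → (6,15,-1)
river: ρ → (-1,15,6)
river: ρ → (6,9,-7)
river: ρ → (-7,5,8)
river: ρ → (8,11,-4)
river: ρ → (-4,13,5)
ρ-cycle length = 16 (tail of 1 descent step not counted)

16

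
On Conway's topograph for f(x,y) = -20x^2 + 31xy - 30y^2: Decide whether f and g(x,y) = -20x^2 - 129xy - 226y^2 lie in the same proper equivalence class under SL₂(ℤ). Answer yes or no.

D₁ = -1439, D₂ = -1439
f is negative-definite; reduce −f:
−f: translate: b→9 (≡-31 mod 40), so (20,-31,30)→(20,9,19)
−f: flip: (20,9,19)→(19,-9,20)
−f: reduced (well bottom): (19,-9,20) with a≤c, −a<b≤a
flip sign back: reduced form of f is (-19,9,-20)
g is negative-definite; reduce −g:
−g: translate: b→9 (≡129 mod 40), so (20,129,226)→(20,9,19)
−g: flip: (20,9,19)→(19,-9,20)
−g: reduced (well bottom): (19,-9,20) with a≤c, −a<b≤a
flip sign back: reduced form of g is (-19,9,-20)
reduced forms (-19, 9, -20) vs (-19, 9, -20) ⇒ equivalent

yes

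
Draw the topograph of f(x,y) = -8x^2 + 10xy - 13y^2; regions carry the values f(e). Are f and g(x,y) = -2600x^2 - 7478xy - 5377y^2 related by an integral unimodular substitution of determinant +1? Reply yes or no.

D₁ = -316, D₂ = -316
f is negative-definite; reduce −f:
−f: translate: b→6 (≡-10 mod 16), so (8,-10,13)→(8,6,11)
−f: reduced (well bottom): (8,6,11) with a≤c, −a<b≤a
flip sign back: reduced form of f is (-8,-6,-11)
g is negative-definite; reduce −g:
−g: translate: b→2278 (≡7478 mod 5200), so (2600,7478,5377)→(2600,2278,499)
−g: flip: (2600,2278,499)→(499,-2278,2600)
−g: translate: b→-282 (≡-2278 mod 998), so (499,-2278,2600)→(499,-282,40)
−g: flip: (499,-282,40)→(40,282,499)
−g: translate: b→-38 (≡282 mod 80), so (40,282,499)→(40,-38,11)
−g: flip: (40,-38,11)→(11,38,40)
−g: translate: b→-6 (≡38 mod 22), so (11,38,40)→(11,-6,8)
−g: flip: (11,-6,8)→(8,6,11)
−g: reduced (well bottom): (8,6,11) with a≤c, −a<b≤a
flip sign back: reduced form of g is (-8,-6,-11)
reduced forms (-8, -6, -11) vs (-8, -6, -11) ⇒ equivalent

yes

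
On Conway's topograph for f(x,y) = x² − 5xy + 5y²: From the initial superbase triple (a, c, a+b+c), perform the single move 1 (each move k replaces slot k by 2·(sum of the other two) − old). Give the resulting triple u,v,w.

start (1,5,1) = (f(1,0),f(0,1),f(1,1))
replace slot 1: 2·(5+1) − 1 = 11 → (11,5,1)

11,5,1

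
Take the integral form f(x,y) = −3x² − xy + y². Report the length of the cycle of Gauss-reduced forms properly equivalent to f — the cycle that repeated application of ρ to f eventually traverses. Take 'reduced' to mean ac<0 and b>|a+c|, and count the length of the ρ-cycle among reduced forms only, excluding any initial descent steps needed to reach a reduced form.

D = 13, ⌊√D⌋ = 3
descent: ρ → (1,3,-1)  [lands on river]
river: ρ → (-1,3,1)
ρ-cycle length = 2 (tail of 1 descent step not counted)

2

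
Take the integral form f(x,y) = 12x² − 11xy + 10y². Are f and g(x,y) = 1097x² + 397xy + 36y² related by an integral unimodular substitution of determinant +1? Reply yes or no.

D₁ = -359, D₂ = -359
f: flip: (12,-11,10)→(10,11,12)
f: translate: b→-9 (≡11 mod 20), so (10,11,12)→(10,-9,11)
f: reduced (well bottom): (10,-9,11) with a≤c, −a<b≤a
g: flip: (1097,397,36)→(36,-397,1097)
g: translate: b→35 (≡-397 mod 72), so (36,-397,1097)→(36,35,11)
g: flip: (36,35,11)→(11,-35,36)
g: translate: b→9 (≡-35 mod 22), so (11,-35,36)→(11,9,10)
g: flip: (11,9,10)→(10,-9,11)
g: reduced (well bottom): (10,-9,11) with a≤c, −a<b≤a
reduced forms (10, -9, 11) vs (10, -9, 11) ⇒ equivalent

yes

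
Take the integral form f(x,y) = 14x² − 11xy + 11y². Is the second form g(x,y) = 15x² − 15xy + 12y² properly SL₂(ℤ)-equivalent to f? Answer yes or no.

D₁ = -495, D₂ = -495
f: flip: (14,-11,11)→(11,11,14)
f: reduced (well bottom): (11,11,14) with a≤c, −a<b≤a
g: translate: b→15 (≡-15 mod 30), so (15,-15,12)→(15,15,12)
g: flip: (15,15,12)→(12,-15,15)
g: translate: b→9 (≡-15 mod 24), so (12,-15,15)→(12,9,12)
g: reduced (well bottom): (12,9,12) with a≤c, −a<b≤a
reduced forms (11, 11, 14) vs (12, 9, 12) ⇒ inequivalent

no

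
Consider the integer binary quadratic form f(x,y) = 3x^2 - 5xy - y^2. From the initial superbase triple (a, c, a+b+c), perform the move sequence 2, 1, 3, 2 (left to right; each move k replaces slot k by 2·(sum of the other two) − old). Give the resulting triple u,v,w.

start (3,-1,-3) = (f(1,0),f(0,1),f(1,1))
replace slot 2: 2·(3+(-3)) − (-1) = 1 → (3,1,-3)
replace slot 1: 2·(1+(-3)) − 3 = -7 → (-7,1,-3)
replace slot 3: 2·((-7)+1) − (-3) = -9 → (-7,1,-9)
replace slot 2: 2·((-7)+(-9)) − 1 = -33 → (-7,-33,-9)

-7,-33,-9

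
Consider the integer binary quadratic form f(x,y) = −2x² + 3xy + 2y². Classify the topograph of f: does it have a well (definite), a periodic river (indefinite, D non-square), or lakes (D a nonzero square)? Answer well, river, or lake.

D = b²−4ac = 3² − 4·(-2)·2 = 25
D = 5² is a perfect square ⇒ form factors over ℤ ⇒ lakes

lake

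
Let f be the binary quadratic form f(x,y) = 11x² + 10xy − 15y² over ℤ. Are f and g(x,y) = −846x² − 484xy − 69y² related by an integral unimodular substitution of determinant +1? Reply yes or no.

D₁ = 760, D₂ = 760
river cycle of f (length 14): (-15, 20, 6), (6, 16, -21), (-21, 26, 1), (1, 26, -21), (-21, 16, 6), (6, 20, -15), (-15, 10, 11), (11, 12, -14), (-14, 16, 9), (9, 20, -10), … (4 more)
river cycle of g (length 14): (-14, 12, 11), (11, 10, -15), (-15, 20, 6), (6, 16, -21), (-21, 26, 1), (1, 26, -21), (-21, 16, 6), (6, 20, -15), (-15, 10, 11), (11, 12, -14), … (4 more)
cycles coincide ⇒ equivalent

yes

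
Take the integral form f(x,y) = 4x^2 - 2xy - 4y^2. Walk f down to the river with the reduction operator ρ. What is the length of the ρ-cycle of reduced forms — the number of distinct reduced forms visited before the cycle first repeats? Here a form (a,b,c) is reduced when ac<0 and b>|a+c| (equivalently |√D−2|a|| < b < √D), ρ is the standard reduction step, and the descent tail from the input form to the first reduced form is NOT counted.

D = 68, ⌊√D⌋ = 8
descent: ρ → (-4,2,4)  [lands on river]
river: ρ → (4,6,-2)
river: ρ → (-2,6,4)
river: ρ → (4,2,-4)
river: ρ → (-4,6,2)
river: ρ → (2,6,-4)
ρ-cycle length = 6 (tail of 1 descent step not counted)

6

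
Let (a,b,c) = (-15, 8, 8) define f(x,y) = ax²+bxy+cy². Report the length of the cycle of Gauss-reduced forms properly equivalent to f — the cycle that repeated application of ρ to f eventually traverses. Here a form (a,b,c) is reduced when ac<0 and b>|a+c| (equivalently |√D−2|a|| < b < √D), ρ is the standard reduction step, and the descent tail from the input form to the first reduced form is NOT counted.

D = 544, ⌊√D⌋ = 23
river: ρ → (8,8,-15)
river: ρ → (-15,22,1)
river: ρ → (1,22,-15)
river: ρ → (-15,8,8)
ρ-cycle length = 4 (tail of 0 descent steps not counted)

4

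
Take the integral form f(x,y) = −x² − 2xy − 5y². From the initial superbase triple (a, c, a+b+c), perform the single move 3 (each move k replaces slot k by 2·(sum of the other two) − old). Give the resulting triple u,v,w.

start (-1,-5,-8) = (f(1,0),f(0,1),f(1,1))
replace slot 3: 2·((-1)+(-5)) − (-8) = -4 → (-1,-5,-4)

-1,-5,-4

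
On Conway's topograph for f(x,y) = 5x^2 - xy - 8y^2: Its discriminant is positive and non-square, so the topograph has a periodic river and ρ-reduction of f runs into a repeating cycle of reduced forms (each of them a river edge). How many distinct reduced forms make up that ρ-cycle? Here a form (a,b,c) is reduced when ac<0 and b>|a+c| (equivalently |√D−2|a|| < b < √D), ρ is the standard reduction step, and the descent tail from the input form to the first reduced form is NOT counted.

D = 161, ⌊√D⌋ = 12
descent: ρ → (-8,1,5)
descent: ρ → (5,9,-4)  [lands on river]
river: ρ → (-4,7,7)
river: ρ → (7,7,-4)
river: ρ → (-4,9,5)
river: ρ → (5,11,-2)
river: ρ → (-2,9,10)
river: ρ → (10,11,-1)
river: ρ → (-1,11,10)
river: ρ → (10,9,-2)
river: ρ → (-2,11,5)
ρ-cycle length = 10 (tail of 2 descent steps not counted)

10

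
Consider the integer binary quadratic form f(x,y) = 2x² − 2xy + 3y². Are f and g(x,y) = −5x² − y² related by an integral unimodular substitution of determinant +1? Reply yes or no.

D₁ = -20, D₂ = -20
f: translate: b→2 (≡-2 mod 4), so (2,-2,3)→(2,2,3)
f: reduced (well bottom): (2,2,3) with a≤c, −a<b≤a
g is negative-definite; reduce −g:
−g: flip: (5,0,1)→(1,0,5)
−g: reduced (well bottom): (1,0,5) with a≤c, −a<b≤a
flip sign back: reduced form of g is (-1,0,-5)
reduced forms (2, 2, 3) vs (-1, 0, -5) ⇒ inequivalent

no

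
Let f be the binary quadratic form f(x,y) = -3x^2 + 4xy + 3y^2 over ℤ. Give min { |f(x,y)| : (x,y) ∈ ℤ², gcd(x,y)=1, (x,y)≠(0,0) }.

river: ρ → (3,2,-4)
river: ρ → (-4,6,1)
river: ρ → (1,6,-4)
river: ρ → (-4,2,3)
river: ρ → (3,4,-3)
river: ρ → (-3,2,4)
river: ρ → (4,6,-1)
river: ρ → (-1,6,4)
river: ρ → (4,2,-3)
river: ρ → (-3,4,3)
closes: descent 0, river 10
min |a| on river = 1

1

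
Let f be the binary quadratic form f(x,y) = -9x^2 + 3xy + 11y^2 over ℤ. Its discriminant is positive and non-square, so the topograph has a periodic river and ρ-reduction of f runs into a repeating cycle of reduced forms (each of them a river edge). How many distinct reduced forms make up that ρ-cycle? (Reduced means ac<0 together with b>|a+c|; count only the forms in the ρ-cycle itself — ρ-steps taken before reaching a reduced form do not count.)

D = 405, ⌊√D⌋ = 20
river: ρ → (11,19,-1)
river: ρ → (-1,19,11)
river: ρ → (11,3,-9)
river: ρ → (-9,15,5)
river: ρ → (5,15,-9)
river: ρ → (-9,3,11)
ρ-cycle length = 6 (tail of 0 descent steps not counted)

6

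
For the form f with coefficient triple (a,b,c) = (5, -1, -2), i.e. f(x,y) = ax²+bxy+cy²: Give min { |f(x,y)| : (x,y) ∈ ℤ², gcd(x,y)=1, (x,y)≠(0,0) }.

descent: ρ → (-2,5,2)  [lands on river]
river: ρ → (2,3,-4)
river: ρ → (-4,5,1)
river: ρ → (1,5,-4)
river: ρ → (-4,3,2)
river: ρ → (2,5,-2)
river: ρ → (-2,3,4)
river: ρ → (4,5,-1)
river: ρ → (-1,5,4)
river: ρ → (4,3,-2)
closes: descent 1, river 10
min |a| on river = 1

1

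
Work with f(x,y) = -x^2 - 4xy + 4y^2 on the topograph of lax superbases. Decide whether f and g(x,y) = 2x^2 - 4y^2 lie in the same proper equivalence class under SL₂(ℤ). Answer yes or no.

D₁ = 32, D₂ = 32
river cycle of f (length 2): (4, 4, -1), (-1, 4, 4)
river cycle of g (length 2): (2, 4, -2), (-2, 4, 2)
cycles differ ⇒ inequivalent

no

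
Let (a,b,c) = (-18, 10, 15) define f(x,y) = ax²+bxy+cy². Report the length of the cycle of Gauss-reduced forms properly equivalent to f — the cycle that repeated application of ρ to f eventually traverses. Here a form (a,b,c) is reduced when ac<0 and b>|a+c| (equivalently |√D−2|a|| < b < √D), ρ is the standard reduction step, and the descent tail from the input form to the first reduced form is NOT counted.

D = 1180, ⌊√D⌋ = 34
river: ρ → (15,20,-13)
river: ρ → (-13,32,3)
river: ρ → (3,34,-2)
river: ρ → (-2,34,3)
river: ρ → (3,32,-13)
river: ρ → (-13,20,15)
river: ρ → (15,10,-18)
river: ρ → (-18,26,7)
river: ρ → (7,30,-10)
river: ρ → (-10,30,7)
river: ρ → (7,26,-18)
river: ρ → (-18,10,15)
ρ-cycle length = 12 (tail of 0 descent steps not counted)

12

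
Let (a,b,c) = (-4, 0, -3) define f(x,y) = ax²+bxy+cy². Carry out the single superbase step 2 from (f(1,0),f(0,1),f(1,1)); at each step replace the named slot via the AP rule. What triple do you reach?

start (-4,-3,-7) = (f(1,0),f(0,1),f(1,1))
replace slot 2: 2·((-4)+(-7)) − (-3) = -19 → (-4,-19,-7)

-4,-19,-7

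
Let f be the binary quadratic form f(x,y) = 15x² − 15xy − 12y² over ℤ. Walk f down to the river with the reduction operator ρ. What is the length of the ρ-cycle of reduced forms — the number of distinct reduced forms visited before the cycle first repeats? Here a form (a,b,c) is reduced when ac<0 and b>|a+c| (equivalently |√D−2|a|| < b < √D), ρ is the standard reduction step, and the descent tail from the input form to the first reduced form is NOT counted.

D = 945, ⌊√D⌋ = 30
descent: ρ → (-12,15,15)  [lands on river]
river: ρ → (15,15,-12)
river: ρ → (-12,9,18)
river: ρ → (18,27,-3)
river: ρ → (-3,27,18)
river: ρ → (18,9,-12)
ρ-cycle length = 6 (tail of 1 descent step not counted)

6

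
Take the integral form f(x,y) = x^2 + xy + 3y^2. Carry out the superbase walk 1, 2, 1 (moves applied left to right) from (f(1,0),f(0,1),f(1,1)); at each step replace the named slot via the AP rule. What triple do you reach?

start (1,3,5) = (f(1,0),f(0,1),f(1,1))
replace slot 1: 2·(3+5) − 1 = 15 → (15,3,5)
replace slot 2: 2·(15+5) − 3 = 37 → (15,37,5)
replace slot 1: 2·(37+5) − 15 = 69 → (69,37,5)

69,37,5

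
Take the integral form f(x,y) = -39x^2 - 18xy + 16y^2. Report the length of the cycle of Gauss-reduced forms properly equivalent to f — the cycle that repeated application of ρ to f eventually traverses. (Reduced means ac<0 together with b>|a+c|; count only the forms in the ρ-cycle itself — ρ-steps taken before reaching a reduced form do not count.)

D = 2820, ⌊√D⌋ = 53
descent: ρ → (16,50,-5)  [lands on river]
river: ρ → (-5,50,16)
river: ρ → (16,46,-11)
river: ρ → (-11,42,24)
river: ρ → (24,6,-29)
river: ρ → (-29,52,1)
river: ρ → (1,52,-29)
river: ρ → (-29,6,24)
river: ρ → (24,42,-11)
river: ρ → (-11,46,16)
ρ-cycle length = 10 (tail of 1 descent step not counted)

10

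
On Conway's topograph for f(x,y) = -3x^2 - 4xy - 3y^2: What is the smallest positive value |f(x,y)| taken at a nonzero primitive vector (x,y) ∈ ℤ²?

translate: b→-2 (≡4 mod 6), so (3,4,3)→(3,-2,2)
flip: (3,-2,2)→(2,2,3)
reduced (well bottom): (2,2,3) with a≤c, −a<b≤a
well minimum |f| = |-2| = 2 (negative-definite)

2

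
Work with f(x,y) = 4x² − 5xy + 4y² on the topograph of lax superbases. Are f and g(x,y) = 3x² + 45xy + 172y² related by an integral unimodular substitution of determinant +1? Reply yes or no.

D₁ = -39, D₂ = -39
f: translate: b→3 (≡-5 mod 8), so (4,-5,4)→(4,3,3)
f: flip: (4,3,3)→(3,-3,4)
f: translate: b→3 (≡-3 mod 6), so (3,-3,4)→(3,3,4)
f: reduced (well bottom): (3,3,4) with a≤c, −a<b≤a
g: translate: b→3 (≡45 mod 6), so (3,45,172)→(3,3,4)
g: reduced (well bottom): (3,3,4) with a≤c, −a<b≤a
reduced forms (3, 3, 4) vs (3, 3, 4) ⇒ equivalent

yes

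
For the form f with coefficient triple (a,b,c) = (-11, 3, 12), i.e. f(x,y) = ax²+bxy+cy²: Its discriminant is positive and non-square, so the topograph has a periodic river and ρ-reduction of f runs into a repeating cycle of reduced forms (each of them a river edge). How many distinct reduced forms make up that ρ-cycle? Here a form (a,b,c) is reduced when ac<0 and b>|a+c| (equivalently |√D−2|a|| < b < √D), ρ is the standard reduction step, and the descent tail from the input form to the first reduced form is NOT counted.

D = 537, ⌊√D⌋ = 23
river: ρ → (12,21,-2)
river: ρ → (-2,23,1)
river: ρ → (1,23,-2)
river: ρ → (-2,21,12)
river: ρ → (12,3,-11)
river: ρ → (-11,19,4)
river: ρ → (4,21,-6)
river: ρ → (-6,15,13)
river: ρ → (13,11,-8)
river: ρ → (-8,21,3)
river: ρ → (3,21,-8)
river: ρ → (-8,11,13)
river: ρ → (13,15,-6)
river: ρ → (-6,21,4)
river: ρ → (4,19,-11)
river: ρ → (-11,3,12)
ρ-cycle length = 16 (tail of 0 descent steps not counted)

16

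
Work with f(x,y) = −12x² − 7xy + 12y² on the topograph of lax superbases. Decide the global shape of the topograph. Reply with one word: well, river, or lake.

D = b²−4ac = (-7)² − 4·(-12)·12 = 625
D = 25² is a perfect square ⇒ form factors over ℤ ⇒ lakes

lake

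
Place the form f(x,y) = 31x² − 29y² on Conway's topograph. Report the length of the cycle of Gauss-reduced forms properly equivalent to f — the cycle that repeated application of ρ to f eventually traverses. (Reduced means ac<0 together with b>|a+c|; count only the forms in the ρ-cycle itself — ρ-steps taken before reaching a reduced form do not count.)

D = 3596, ⌊√D⌋ = 59
descent: ρ → (-29,58,2)  [lands on river]
river: ρ → (2,58,-29)
ρ-cycle length = 2 (tail of 1 descent step not counted)

2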